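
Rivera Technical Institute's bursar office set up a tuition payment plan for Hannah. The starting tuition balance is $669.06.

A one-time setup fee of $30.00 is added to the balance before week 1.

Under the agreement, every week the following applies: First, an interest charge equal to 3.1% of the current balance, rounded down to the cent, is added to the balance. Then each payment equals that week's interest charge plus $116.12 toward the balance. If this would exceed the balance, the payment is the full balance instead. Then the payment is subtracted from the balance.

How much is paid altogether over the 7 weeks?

$775.15

# | Opening | Interest | Payment | End bal
1 | $699.06 | $21.67 | $137.79 | $582.94
2 | $582.94 | $18.07 | $134.19 | $466.82
3 | $466.82 | $14.47 | $130.59 | $350.70
4 | $350.70 | $10.87 | $126.99 | $234.58
5 | $234.58 | $7.27 | $123.39 | $118.46
6 | $118.46 | $3.67 | $119.79 | $2.34
7 | $2.34 | $0.07 | $2.41 | $0.00
Total paid: $775.15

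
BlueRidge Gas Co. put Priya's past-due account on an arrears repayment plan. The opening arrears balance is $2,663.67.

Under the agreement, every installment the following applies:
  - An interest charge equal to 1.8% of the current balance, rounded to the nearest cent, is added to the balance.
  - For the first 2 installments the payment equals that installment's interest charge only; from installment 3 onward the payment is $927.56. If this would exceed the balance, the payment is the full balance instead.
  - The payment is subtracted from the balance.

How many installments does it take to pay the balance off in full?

# | Opening | Interest | Payment | End bal
1 | $2,663.67 | $47.95 | $47.95 | $2,663.67
2 | $2,663.67 | $47.95 | $47.95 | $2,663.67
3 | $2,663.67 | $47.95 | $927.56 | $1,784.06
4 | $1,784.06 | $32.11 | $927.56 | $888.61
5 | $888.61 | $15.99 | $904.60 | $0.00
Balance reaches $0.00 in installment 5.

5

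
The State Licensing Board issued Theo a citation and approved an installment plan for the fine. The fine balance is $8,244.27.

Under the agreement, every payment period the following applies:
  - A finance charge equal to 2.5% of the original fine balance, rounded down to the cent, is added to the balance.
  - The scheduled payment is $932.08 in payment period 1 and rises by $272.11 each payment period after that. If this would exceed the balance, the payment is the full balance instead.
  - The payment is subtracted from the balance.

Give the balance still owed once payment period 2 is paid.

Payment period 1: opening $8,244.27; interest $206.10 → $8,450.37; payment $932.08; balance $7,518.29
Payment period 2: opening $7,518.29; interest $206.10 → $7,724.39; payment $1,204.19; balance $6,520.20

$6,520.20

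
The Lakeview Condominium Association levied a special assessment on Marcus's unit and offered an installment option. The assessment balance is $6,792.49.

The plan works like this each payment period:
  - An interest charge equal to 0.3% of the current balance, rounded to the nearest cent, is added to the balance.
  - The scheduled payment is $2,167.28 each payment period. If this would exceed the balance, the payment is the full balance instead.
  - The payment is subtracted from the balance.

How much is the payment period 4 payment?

$333.45

# | Opening | Interest | Payment | End bal
1 | $6,792.49 | $20.38 | $2,167.28 | $4,645.59
2 | $4,645.59 | $13.94 | $2,167.28 | $2,492.25
3 | $2,492.25 | $7.48 | $2,167.28 | $332.45
4 | $332.45 | $1.00 | $333.45 | $0.00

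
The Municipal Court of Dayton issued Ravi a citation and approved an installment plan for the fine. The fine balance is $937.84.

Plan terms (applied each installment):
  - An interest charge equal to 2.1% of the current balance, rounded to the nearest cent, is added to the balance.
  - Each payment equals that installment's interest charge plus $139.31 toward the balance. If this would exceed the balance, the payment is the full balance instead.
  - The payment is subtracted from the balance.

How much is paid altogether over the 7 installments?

$1,014.26

Installment 1: opening $937.84; interest $19.69 → $957.53; payment $159.00; balance $798.53
Installment 2: opening $798.53; interest $16.77 → $815.30; payment $156.08; balance $659.22
Installment 3: opening $659.22; interest $13.84 → $673.06; payment $153.15; balance $519.91
Installment 4: opening $519.91; interest $10.92 → $530.83; payment $150.23; balance $380.60
Installment 5: opening $380.60; interest $7.99 → $388.59; payment $147.30; balance $241.29
Installment 6: opening $241.29; interest $5.07 → $246.36; payment $144.38; balance $101.98
Installment 7: opening $101.98; interest $2.14 → $104.12; payment $104.12; balance $0.00
Total paid: $1,014.26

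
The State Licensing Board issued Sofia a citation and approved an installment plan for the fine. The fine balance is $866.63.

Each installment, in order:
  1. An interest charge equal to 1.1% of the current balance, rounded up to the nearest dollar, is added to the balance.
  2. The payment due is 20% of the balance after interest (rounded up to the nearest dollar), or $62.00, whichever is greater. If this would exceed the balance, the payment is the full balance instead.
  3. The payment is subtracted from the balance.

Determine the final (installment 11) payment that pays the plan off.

Installment 1: $866.63 +$10.00 interest = $876.63; pay $176.00 → $700.63
Installment 2: $700.63 +$8.00 interest = $708.63; pay $142.00 → $566.63
Installment 3: $566.63 +$7.00 interest = $573.63; pay $115.00 → $458.63
Installment 4: $458.63 +$6.00 interest = $464.63; pay $93.00 → $371.63
Installment 5: $371.63 +$5.00 interest = $376.63; pay $76.00 → $300.63
Installment 6: $300.63 +$4.00 interest = $304.63; pay $62.00 → $242.63
Installment 7: $242.63 +$3.00 interest = $245.63; pay $62.00 → $183.63
Installment 8: $183.63 +$3.00 interest = $186.63; pay $62.00 → $124.63
Installment 9: $124.63 +$2.00 interest = $126.63; pay $62.00 → $64.63
Installment 10: $64.63 +$1.00 interest = $65.63; pay $62.00 → $3.63
Installment 11: $3.63 +$1.00 interest = $4.63; pay $4.63 → $0.00

$4.63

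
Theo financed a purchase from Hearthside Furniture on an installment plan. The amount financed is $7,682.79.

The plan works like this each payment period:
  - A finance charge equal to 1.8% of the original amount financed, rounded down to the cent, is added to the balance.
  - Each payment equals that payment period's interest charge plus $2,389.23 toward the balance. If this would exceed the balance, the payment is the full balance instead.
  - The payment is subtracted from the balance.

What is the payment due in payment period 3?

$2,527.52

Payment period 1: opening $7,682.79; interest $138.29 → $7,821.08; payment $2,527.52; balance $5,293.56
Payment period 2: opening $5,293.56; interest $138.29 → $5,431.85; payment $2,527.52; balance $2,904.33
Payment period 3: opening $2,904.33; interest $138.29 → $3,042.62; payment $2,527.52; balance $515.10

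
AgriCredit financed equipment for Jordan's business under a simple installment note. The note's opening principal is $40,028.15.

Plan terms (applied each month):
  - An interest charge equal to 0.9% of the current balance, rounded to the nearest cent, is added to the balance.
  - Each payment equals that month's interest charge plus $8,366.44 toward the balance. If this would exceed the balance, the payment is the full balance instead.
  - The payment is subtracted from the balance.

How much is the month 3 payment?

$8,576.10

# | Opening | Interest | Payment | End bal
1 | $40,028.15 | $360.25 | $8,726.69 | $31,661.71
2 | $31,661.71 | $284.96 | $8,651.40 | $23,295.27
3 | $23,295.27 | $209.66 | $8,576.10 | $14,928.83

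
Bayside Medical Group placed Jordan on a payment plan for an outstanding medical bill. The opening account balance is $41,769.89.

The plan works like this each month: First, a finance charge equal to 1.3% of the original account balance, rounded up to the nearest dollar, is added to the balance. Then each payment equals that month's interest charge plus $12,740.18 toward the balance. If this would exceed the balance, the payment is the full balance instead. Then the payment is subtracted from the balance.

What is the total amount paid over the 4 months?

$43,945.89

# | Opening | Interest | Payment | End bal
1 | $41,769.89 | $544.00 | $13,284.18 | $29,029.71
2 | $29,029.71 | $544.00 | $13,284.18 | $16,289.53
3 | $16,289.53 | $544.00 | $13,284.18 | $3,549.35
4 | $3,549.35 | $544.00 | $4,093.35 | $0.00
Total paid: $43,945.89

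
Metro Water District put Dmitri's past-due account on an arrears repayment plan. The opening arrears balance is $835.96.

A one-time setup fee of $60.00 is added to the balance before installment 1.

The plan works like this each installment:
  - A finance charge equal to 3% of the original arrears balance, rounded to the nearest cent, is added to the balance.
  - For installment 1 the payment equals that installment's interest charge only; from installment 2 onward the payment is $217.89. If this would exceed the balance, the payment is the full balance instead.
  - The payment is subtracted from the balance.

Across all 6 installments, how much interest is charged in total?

$150.48

Installment 1: opening $895.96; interest $25.08 → $921.04; payment $25.08; balance $895.96
Installment 2: opening $895.96; interest $25.08 → $921.04; payment $217.89; balance $703.15
Installment 3: opening $703.15; interest $25.08 → $728.23; payment $217.89; balance $510.34
Installment 4: opening $510.34; interest $25.08 → $535.42; payment $217.89; balance $317.53
Installment 5: opening $317.53; interest $25.08 → $342.61; payment $217.89; balance $124.72
Installment 6: opening $124.72; interest $25.08 → $149.80; payment $149.80; balance $0.00
Total interest: $25.08 + $25.08 + $25.08 + $25.08 + $25.08 + $25.08 = $150.48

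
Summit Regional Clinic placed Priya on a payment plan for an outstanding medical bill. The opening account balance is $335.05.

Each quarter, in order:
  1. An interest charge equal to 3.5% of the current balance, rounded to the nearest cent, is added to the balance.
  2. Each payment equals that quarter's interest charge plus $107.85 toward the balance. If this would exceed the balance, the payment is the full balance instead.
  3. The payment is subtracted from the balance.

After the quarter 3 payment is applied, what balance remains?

Quarter 1: opening $335.05; interest $11.73 → $346.78; payment $119.58; balance $227.20
Quarter 2: opening $227.20; interest $7.95 → $235.15; payment $115.80; balance $119.35
Quarter 3: opening $119.35; interest $4.18 → $123.53; payment $112.03; balance $11.50

$11.50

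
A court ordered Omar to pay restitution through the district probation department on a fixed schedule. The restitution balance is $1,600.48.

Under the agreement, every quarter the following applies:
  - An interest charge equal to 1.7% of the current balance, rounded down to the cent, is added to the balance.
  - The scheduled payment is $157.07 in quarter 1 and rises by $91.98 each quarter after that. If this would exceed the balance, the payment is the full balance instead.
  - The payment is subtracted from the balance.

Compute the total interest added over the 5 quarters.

# | Opening | Interest | Payment | End bal
1 | $1,600.48 | $27.20 | $157.07 | $1,470.61
2 | $1,470.61 | $25.00 | $249.05 | $1,246.56
3 | $1,246.56 | $21.19 | $341.03 | $926.72
4 | $926.72 | $15.75 | $433.01 | $509.46
5 | $509.46 | $8.66 | $518.12 | $0.00
Total interest: $27.20 + $25.00 + $21.19 + $15.75 + $8.66 = $97.80

$97.80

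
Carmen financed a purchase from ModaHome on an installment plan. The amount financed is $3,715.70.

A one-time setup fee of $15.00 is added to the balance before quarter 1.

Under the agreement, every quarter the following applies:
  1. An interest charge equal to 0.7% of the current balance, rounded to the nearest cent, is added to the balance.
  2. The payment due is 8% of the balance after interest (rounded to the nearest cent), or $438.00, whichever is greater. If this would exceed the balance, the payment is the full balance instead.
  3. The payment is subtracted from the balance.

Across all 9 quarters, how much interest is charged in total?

Quarter 1: $3,730.70 +$26.11 interest = $3,756.81; pay $438.00 → $3,318.81
Quarter 2: $3,318.81 +$23.23 interest = $3,342.04; pay $438.00 → $2,904.04
Quarter 3: $2,904.04 +$20.33 interest = $2,924.37; pay $438.00 → $2,486.37
Quarter 4: $2,486.37 +$17.40 interest = $2,503.77; pay $438.00 → $2,065.77
Quarter 5: $2,065.77 +$14.46 interest = $2,080.23; pay $438.00 → $1,642.23
Quarter 6: $1,642.23 +$11.50 interest = $1,653.73; pay $438.00 → $1,215.73
Quarter 7: $1,215.73 +$8.51 interest = $1,224.24; pay $438.00 → $786.24
Quarter 8: $786.24 +$5.50 interest = $791.74; pay $438.00 → $353.74
Quarter 9: $353.74 +$2.48 interest = $356.22; pay $356.22 → $0.00
Total interest: $26.11 + $23.23 + $20.33 + $17.40 + $14.46 + $11.50 + $8.51 + $5.50 + $2.48 = $129.52

$129.52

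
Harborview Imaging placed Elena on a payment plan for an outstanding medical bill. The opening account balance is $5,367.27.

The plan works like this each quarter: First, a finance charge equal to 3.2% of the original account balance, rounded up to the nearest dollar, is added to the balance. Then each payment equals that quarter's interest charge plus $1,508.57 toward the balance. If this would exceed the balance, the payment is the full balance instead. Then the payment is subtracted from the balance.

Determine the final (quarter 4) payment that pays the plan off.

$1,013.56

Quarter 1: $5,367.27 +$172.00 interest = $5,539.27; pay $1,680.57 → $3,858.70
Quarter 2: $3,858.70 +$172.00 interest = $4,030.70; pay $1,680.57 → $2,350.13
Quarter 3: $2,350.13 +$172.00 interest = $2,522.13; pay $1,680.57 → $841.56
Quarter 4: $841.56 +$172.00 interest = $1,013.56; pay $1,013.56 → $0.00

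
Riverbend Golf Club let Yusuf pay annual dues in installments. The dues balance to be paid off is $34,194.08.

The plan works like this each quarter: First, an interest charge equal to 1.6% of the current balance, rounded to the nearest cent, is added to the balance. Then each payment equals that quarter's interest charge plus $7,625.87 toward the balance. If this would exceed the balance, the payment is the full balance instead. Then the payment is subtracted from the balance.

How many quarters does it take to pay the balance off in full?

Quarter 1: opening $34,194.08; interest $547.11 → $34,741.19; payment $8,172.98; balance $26,568.21
Quarter 2: opening $26,568.21; interest $425.09 → $26,993.30; payment $8,050.96; balance $18,942.34
Quarter 3: opening $18,942.34; interest $303.08 → $19,245.42; payment $7,928.95; balance $11,316.47
Quarter 4: opening $11,316.47; interest $181.06 → $11,497.53; payment $7,806.93; balance $3,690.60
Quarter 5: opening $3,690.60; interest $59.05 → $3,749.65; payment $3,749.65; balance $0.00
Balance reaches $0.00 in quarter 5.

5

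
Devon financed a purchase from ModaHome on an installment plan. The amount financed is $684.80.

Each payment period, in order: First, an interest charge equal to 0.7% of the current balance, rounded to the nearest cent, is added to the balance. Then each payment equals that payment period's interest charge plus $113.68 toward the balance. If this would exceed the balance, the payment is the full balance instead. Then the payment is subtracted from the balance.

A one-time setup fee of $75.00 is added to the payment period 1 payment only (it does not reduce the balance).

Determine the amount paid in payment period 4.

Payment period 1: opening $684.80; interest $4.79 → $689.59; payment $118.47 (+ $75.00 fee); balance $571.12
Payment period 2: opening $571.12; interest $4.00 → $575.12; payment $117.68; balance $457.44
Payment period 3: opening $457.44; interest $3.20 → $460.64; payment $116.88; balance $343.76
Payment period 4: opening $343.76; interest $2.41 → $346.17; payment $116.09; balance $230.08

$116.09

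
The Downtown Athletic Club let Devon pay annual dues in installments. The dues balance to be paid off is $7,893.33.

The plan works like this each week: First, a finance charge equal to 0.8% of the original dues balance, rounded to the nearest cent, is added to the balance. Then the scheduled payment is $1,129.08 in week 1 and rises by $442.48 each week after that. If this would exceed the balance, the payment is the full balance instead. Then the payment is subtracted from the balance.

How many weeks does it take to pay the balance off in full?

5

Week 1: opening $7,893.33; interest $63.15 → $7,956.48; payment $1,129.08; balance $6,827.40
Week 2: opening $6,827.40; interest $63.15 → $6,890.55; payment $1,571.56; balance $5,318.99
Week 3: opening $5,318.99; interest $63.15 → $5,382.14; payment $2,014.04; balance $3,368.10
Week 4: opening $3,368.10; interest $63.15 → $3,431.25; payment $2,456.52; balance $974.73
Week 5: opening $974.73; interest $63.15 → $1,037.88; payment $1,037.88; balance $0.00
Balance reaches $0.00 in week 5.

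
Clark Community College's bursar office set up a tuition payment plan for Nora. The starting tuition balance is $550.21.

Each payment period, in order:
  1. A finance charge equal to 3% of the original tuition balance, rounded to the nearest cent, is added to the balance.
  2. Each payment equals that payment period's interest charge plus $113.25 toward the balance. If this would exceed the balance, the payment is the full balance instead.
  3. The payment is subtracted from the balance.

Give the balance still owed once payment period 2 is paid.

$323.71

# | Opening | Interest | Payment | End bal
1 | $550.21 | $16.51 | $129.76 | $436.96
2 | $436.96 | $16.51 | $129.76 | $323.71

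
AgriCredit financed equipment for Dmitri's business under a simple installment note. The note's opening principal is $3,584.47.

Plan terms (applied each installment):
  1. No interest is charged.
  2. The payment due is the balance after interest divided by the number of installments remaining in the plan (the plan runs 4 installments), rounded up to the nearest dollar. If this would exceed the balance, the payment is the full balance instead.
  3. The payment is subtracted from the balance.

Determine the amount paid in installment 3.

Installment 1: $3,584.47 − $897.00 → $2,687.47
Installment 2: $2,687.47 − $896.00 → $1,791.47
Installment 3: $1,791.47 − $896.00 → $895.47

$896.00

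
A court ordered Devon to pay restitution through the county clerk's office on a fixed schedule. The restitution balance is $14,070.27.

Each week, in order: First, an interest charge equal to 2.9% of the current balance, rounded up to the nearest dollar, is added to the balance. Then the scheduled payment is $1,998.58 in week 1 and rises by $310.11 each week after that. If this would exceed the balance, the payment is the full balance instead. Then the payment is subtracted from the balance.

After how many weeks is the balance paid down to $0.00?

6

Week 1: opening $14,070.27; interest $409.00 → $14,479.27; payment $1,998.58; balance $12,480.69
Week 2: opening $12,480.69; interest $362.00 → $12,842.69; payment $2,308.69; balance $10,534.00
Week 3: opening $10,534.00; interest $306.00 → $10,840.00; payment $2,618.80; balance $8,221.20
Week 4: opening $8,221.20; interest $239.00 → $8,460.20; payment $2,928.91; balance $5,531.29
Week 5: opening $5,531.29; interest $161.00 → $5,692.29; payment $3,239.02; balance $2,453.27
Week 6: opening $2,453.27; interest $72.00 → $2,525.27; payment $2,525.27; balance $0.00
Balance reaches $0.00 in week 6.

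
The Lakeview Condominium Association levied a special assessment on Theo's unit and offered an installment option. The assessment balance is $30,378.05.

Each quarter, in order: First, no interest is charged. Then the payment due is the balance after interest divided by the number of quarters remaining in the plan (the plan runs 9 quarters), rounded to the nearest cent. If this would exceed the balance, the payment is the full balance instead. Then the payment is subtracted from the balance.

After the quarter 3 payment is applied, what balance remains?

$20,252.03

Quarter 1: opening $30,378.05; payment $3,375.34; balance $27,002.71
Quarter 2: opening $27,002.71; payment $3,375.34; balance $23,627.37
Quarter 3: opening $23,627.37; payment $3,375.34; balance $20,252.03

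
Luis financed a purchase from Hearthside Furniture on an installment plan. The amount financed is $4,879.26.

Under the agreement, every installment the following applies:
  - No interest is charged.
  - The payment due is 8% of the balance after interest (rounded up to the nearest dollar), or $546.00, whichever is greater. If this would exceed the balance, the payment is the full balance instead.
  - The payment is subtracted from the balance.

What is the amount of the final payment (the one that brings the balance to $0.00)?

Installment 1: opening $4,879.26; payment $546.00; balance $4,333.26
Installment 2: opening $4,333.26; payment $546.00; balance $3,787.26
Installment 3: opening $3,787.26; payment $546.00; balance $3,241.26
Installment 4: opening $3,241.26; payment $546.00; balance $2,695.26
Installment 5: opening $2,695.26; payment $546.00; balance $2,149.26
Installment 6: opening $2,149.26; payment $546.00; balance $1,603.26
Installment 7: opening $1,603.26; payment $546.00; balance $1,057.26
Installment 8: opening $1,057.26; payment $546.00; balance $511.26
Installment 9: opening $511.26; payment $511.26; balance $0.00

$511.26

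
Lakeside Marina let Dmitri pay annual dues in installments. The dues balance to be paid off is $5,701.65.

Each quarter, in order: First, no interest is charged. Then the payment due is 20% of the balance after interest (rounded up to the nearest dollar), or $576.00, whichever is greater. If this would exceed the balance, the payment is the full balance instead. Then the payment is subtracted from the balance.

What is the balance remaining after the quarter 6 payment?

$1,181.65

Quarter 1: $5,701.65 − $1,141.00 → $4,560.65
Quarter 2: $4,560.65 − $913.00 → $3,647.65
Quarter 3: $3,647.65 − $730.00 → $2,917.65
Quarter 4: $2,917.65 − $584.00 → $2,333.65
Quarter 5: $2,333.65 − $576.00 → $1,757.65
Quarter 6: $1,757.65 − $576.00 → $1,181.65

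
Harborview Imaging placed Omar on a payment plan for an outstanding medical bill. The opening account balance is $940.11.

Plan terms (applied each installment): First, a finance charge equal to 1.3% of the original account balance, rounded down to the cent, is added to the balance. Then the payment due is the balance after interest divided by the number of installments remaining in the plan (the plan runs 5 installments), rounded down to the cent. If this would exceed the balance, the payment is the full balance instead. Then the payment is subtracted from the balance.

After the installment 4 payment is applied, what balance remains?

Installment 1: $940.11 +$12.22 interest = $952.33; pay $190.46 → $761.87
Installment 2: $761.87 +$12.22 interest = $774.09; pay $193.52 → $580.57
Installment 3: $580.57 +$12.22 interest = $592.79; pay $197.59 → $395.20
Installment 4: $395.20 +$12.22 interest = $407.42; pay $203.71 → $203.71

$203.71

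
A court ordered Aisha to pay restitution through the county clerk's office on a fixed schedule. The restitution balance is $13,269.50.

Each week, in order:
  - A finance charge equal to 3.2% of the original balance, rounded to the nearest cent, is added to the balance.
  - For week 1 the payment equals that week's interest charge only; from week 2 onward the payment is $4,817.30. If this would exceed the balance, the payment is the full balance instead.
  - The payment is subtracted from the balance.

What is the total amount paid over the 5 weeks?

$15,392.60

# | Opening | Interest | Payment | End bal
1 | $13,269.50 | $424.62 | $424.62 | $13,269.50
2 | $13,269.50 | $424.62 | $4,817.30 | $8,876.82
3 | $8,876.82 | $424.62 | $4,817.30 | $4,484.14
4 | $4,484.14 | $424.62 | $4,817.30 | $91.46
5 | $91.46 | $424.62 | $516.08 | $0.00
Total paid: $15,392.60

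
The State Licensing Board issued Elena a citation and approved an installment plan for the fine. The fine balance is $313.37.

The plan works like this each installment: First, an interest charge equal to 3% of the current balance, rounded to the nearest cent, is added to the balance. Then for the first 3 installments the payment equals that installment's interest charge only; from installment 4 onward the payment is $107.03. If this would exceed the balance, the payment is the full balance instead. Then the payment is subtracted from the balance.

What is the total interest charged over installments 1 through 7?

$47.88

Installment 1: opening $313.37; interest $9.40 → $322.77; payment $9.40; balance $313.37
Installment 2: opening $313.37; interest $9.40 → $322.77; payment $9.40; balance $313.37
Installment 3: opening $313.37; interest $9.40 → $322.77; payment $9.40; balance $313.37
Installment 4: opening $313.37; interest $9.40 → $322.77; payment $107.03; balance $215.74
Installment 5: opening $215.74; interest $6.47 → $222.21; payment $107.03; balance $115.18
Installment 6: opening $115.18; interest $3.46 → $118.64; payment $107.03; balance $11.61
Installment 7: opening $11.61; interest $0.35 → $11.96; payment $11.96; balance $0.00
Total interest: $9.40 + $9.40 + $9.40 + $9.40 + $6.47 + $3.46 + $0.35 = $47.88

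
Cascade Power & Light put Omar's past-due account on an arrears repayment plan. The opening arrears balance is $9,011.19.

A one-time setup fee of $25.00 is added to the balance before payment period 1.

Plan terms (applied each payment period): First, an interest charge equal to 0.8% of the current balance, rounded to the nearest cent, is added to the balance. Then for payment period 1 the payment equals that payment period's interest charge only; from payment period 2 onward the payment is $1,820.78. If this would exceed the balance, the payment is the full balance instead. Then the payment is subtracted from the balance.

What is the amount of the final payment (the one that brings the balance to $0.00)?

$153.95

# | Opening | Interest | Payment | End bal
1 | $9,036.19 | $72.29 | $72.29 | $9,036.19
2 | $9,036.19 | $72.29 | $1,820.78 | $7,287.70
3 | $7,287.70 | $58.30 | $1,820.78 | $5,525.22
4 | $5,525.22 | $44.20 | $1,820.78 | $3,748.64
5 | $3,748.64 | $29.99 | $1,820.78 | $1,957.85
6 | $1,957.85 | $15.66 | $1,820.78 | $152.73
7 | $152.73 | $1.22 | $153.95 | $0.00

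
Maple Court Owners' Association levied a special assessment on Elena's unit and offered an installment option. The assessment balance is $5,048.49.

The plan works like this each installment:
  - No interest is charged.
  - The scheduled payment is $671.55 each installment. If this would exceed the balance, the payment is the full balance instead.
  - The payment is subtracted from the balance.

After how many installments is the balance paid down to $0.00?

Installment 1: opening $5,048.49; payment $671.55; balance $4,376.94
Installment 2: opening $4,376.94; payment $671.55; balance $3,705.39
Installment 3: opening $3,705.39; payment $671.55; balance $3,033.84
Installment 4: opening $3,033.84; payment $671.55; balance $2,362.29
Installment 5: opening $2,362.29; payment $671.55; balance $1,690.74
Installment 6: opening $1,690.74; payment $671.55; balance $1,019.19
Installment 7: opening $1,019.19; payment $671.55; balance $347.64
Installment 8: opening $347.64; payment $347.64; balance $0.00
Balance reaches $0.00 in installment 8.

8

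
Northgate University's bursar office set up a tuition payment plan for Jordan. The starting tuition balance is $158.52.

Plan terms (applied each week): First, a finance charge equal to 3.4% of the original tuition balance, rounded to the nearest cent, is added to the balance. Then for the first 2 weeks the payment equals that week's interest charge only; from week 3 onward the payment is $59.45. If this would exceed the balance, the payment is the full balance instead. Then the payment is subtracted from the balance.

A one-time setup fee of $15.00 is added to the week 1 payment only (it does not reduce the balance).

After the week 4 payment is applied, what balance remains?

$50.40

Week 1: opening $158.52; interest $5.39 → $163.91; payment $5.39 (+ $15.00 fee); balance $158.52
Week 2: opening $158.52; interest $5.39 → $163.91; payment $5.39; balance $158.52
Week 3: opening $158.52; interest $5.39 → $163.91; payment $59.45; balance $104.46
Week 4: opening $104.46; interest $5.39 → $109.85; payment $59.45; balance $50.40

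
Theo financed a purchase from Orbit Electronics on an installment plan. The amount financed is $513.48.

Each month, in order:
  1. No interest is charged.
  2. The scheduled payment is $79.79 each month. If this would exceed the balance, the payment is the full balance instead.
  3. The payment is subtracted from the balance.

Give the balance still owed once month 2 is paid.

$353.90

# | Opening | Payment | End bal
1 | $513.48 | $79.79 | $433.69
2 | $433.69 | $79.79 | $353.90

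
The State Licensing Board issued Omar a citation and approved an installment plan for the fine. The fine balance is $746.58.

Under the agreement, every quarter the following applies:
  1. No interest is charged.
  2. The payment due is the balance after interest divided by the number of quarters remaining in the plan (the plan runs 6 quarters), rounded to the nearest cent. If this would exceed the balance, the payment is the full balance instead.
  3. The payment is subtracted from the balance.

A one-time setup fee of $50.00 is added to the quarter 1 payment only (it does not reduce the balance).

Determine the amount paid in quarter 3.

Quarter 1: $746.58 − $124.43 (+ $50.00 fee) → $622.15
Quarter 2: $622.15 − $124.43 → $497.72
Quarter 3: $497.72 − $124.43 → $373.29

$124.43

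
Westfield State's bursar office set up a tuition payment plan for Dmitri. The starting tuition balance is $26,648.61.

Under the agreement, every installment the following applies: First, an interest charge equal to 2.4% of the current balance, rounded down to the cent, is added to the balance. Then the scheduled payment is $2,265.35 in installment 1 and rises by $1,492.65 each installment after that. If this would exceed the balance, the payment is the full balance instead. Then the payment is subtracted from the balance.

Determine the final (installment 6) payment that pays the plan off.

$2,898.88

Installment 1: $26,648.61 +$639.56 interest = $27,288.17; pay $2,265.35 → $25,022.82
Installment 2: $25,022.82 +$600.54 interest = $25,623.36; pay $3,758.00 → $21,865.36
Installment 3: $21,865.36 +$524.76 interest = $22,390.12; pay $5,250.65 → $17,139.47
Installment 4: $17,139.47 +$411.34 interest = $17,550.81; pay $6,743.30 → $10,807.51
Installment 5: $10,807.51 +$259.38 interest = $11,066.89; pay $8,235.95 → $2,830.94
Installment 6: $2,830.94 +$67.94 interest = $2,898.88; pay $2,898.88 → $0.00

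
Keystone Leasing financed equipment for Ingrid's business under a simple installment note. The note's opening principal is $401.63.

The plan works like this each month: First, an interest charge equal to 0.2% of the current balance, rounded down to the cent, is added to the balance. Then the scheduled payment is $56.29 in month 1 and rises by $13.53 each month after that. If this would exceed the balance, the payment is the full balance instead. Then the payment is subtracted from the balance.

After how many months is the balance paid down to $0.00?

5

Month 1: opening $401.63; interest $0.80 → $402.43; payment $56.29; balance $346.14
Month 2: opening $346.14; interest $0.69 → $346.83; payment $69.82; balance $277.01
Month 3: opening $277.01; interest $0.55 → $277.56; payment $83.35; balance $194.21
Month 4: opening $194.21; interest $0.38 → $194.59; payment $96.88; balance $97.71
Month 5: opening $97.71; interest $0.19 → $97.90; payment $97.90; balance $0.00
Balance reaches $0.00 in month 5.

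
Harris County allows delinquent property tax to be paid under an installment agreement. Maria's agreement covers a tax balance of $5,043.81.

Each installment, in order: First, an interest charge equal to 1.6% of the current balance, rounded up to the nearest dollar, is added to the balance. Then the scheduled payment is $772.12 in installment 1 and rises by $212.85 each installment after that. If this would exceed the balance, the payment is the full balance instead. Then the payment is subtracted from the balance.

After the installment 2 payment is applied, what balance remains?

Installment 1: opening $5,043.81; interest $81.00 → $5,124.81; payment $772.12; balance $4,352.69
Installment 2: opening $4,352.69; interest $70.00 → $4,422.69; payment $984.97; balance $3,437.72

$3,437.72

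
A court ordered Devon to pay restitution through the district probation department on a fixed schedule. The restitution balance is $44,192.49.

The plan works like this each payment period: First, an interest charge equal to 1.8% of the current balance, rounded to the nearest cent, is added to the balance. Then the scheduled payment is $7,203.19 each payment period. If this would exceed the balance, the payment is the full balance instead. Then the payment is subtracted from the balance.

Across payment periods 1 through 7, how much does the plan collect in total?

$47,264.63

Payment period 1: opening $44,192.49; interest $795.46 → $44,987.95; payment $7,203.19; balance $37,784.76
Payment period 2: opening $37,784.76; interest $680.13 → $38,464.89; payment $7,203.19; balance $31,261.70
Payment period 3: opening $31,261.70; interest $562.71 → $31,824.41; payment $7,203.19; balance $24,621.22
Payment period 4: opening $24,621.22; interest $443.18 → $25,064.40; payment $7,203.19; balance $17,861.21
Payment period 5: opening $17,861.21; interest $321.50 → $18,182.71; payment $7,203.19; balance $10,979.52
Payment period 6: opening $10,979.52; interest $197.63 → $11,177.15; payment $7,203.19; balance $3,973.96
Payment period 7: opening $3,973.96; interest $71.53 → $4,045.49; payment $4,045.49; balance $0.00
Total paid: $47,264.63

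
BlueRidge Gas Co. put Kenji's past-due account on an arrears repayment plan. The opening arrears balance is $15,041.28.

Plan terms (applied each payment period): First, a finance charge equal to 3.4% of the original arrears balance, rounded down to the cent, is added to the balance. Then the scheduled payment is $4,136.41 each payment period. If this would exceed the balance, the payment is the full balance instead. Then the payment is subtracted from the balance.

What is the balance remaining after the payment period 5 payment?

$0.00

Payment period 1: $15,041.28 +$511.40 interest = $15,552.68; pay $4,136.41 → $11,416.27
Payment period 2: $11,416.27 +$511.40 interest = $11,927.67; pay $4,136.41 → $7,791.26
Payment period 3: $7,791.26 +$511.40 interest = $8,302.66; pay $4,136.41 → $4,166.25
Payment period 4: $4,166.25 +$511.40 interest = $4,677.65; pay $4,136.41 → $541.24
Payment period 5: $541.24 +$511.40 interest = $1,052.64; pay $1,052.64 → $0.00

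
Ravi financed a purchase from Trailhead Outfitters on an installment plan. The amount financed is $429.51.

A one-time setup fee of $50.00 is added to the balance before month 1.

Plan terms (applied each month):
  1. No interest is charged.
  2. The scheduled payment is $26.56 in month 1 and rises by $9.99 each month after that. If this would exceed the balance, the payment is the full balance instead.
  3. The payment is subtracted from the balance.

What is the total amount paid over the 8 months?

# | Opening | Payment | End bal
1 | $479.51 | $26.56 | $452.95
2 | $452.95 | $36.55 | $416.40
3 | $416.40 | $46.54 | $369.86
4 | $369.86 | $56.53 | $313.33
5 | $313.33 | $66.52 | $246.81
6 | $246.81 | $76.51 | $170.30
7 | $170.30 | $86.50 | $83.80
8 | $83.80 | $83.80 | $0.00
Total paid: $479.51

$479.51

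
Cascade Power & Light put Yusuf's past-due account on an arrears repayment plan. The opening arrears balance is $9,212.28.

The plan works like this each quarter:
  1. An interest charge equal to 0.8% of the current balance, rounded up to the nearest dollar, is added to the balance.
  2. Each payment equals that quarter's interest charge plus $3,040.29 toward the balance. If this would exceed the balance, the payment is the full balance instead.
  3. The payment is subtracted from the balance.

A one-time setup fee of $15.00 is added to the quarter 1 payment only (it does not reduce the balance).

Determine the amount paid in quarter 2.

$3,090.29

Quarter 1: opening $9,212.28; interest $74.00 → $9,286.28; payment $3,114.29 (+ $15.00 fee); balance $6,171.99
Quarter 2: opening $6,171.99; interest $50.00 → $6,221.99; payment $3,090.29; balance $3,131.70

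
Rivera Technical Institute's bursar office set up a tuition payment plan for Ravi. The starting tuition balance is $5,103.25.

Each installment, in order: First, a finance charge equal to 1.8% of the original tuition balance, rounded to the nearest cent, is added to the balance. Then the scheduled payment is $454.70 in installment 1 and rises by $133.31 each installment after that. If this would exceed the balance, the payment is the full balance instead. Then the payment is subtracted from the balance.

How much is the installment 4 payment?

$854.63

# | Opening | Interest | Payment | End bal
1 | $5,103.25 | $91.86 | $454.70 | $4,740.41
2 | $4,740.41 | $91.86 | $588.01 | $4,244.26
3 | $4,244.26 | $91.86 | $721.32 | $3,614.80
4 | $3,614.80 | $91.86 | $854.63 | $2,852.03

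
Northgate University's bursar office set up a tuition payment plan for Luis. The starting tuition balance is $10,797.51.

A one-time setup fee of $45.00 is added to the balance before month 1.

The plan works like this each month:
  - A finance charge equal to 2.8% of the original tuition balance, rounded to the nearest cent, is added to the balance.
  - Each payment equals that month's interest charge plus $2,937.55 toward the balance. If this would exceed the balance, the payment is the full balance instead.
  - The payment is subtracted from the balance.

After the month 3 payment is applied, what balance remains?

Month 1: opening $10,842.51; interest $302.33 → $11,144.84; payment $3,239.88; balance $7,904.96
Month 2: opening $7,904.96; interest $302.33 → $8,207.29; payment $3,239.88; balance $4,967.41
Month 3: opening $4,967.41; interest $302.33 → $5,269.74; payment $3,239.88; balance $2,029.86

$2,029.86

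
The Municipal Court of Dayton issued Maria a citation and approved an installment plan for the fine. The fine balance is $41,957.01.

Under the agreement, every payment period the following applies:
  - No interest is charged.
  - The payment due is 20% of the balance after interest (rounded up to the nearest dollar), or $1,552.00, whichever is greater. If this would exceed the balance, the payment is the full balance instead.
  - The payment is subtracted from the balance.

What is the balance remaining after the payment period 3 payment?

$21,480.01

# | Opening | Payment | End bal
1 | $41,957.01 | $8,392.00 | $33,565.01
2 | $33,565.01 | $6,714.00 | $26,851.01
3 | $26,851.01 | $5,371.00 | $21,480.01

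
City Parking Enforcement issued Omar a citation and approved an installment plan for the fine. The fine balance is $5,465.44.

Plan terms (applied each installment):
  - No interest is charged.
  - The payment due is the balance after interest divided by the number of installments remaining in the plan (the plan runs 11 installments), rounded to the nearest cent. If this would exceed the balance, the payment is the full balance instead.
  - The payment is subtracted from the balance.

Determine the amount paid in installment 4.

$496.86

Installment 1: $5,465.44 − $496.86 → $4,968.58
Installment 2: $4,968.58 − $496.86 → $4,471.72
Installment 3: $4,471.72 − $496.86 → $3,974.86
Installment 4: $3,974.86 − $496.86 → $3,478.00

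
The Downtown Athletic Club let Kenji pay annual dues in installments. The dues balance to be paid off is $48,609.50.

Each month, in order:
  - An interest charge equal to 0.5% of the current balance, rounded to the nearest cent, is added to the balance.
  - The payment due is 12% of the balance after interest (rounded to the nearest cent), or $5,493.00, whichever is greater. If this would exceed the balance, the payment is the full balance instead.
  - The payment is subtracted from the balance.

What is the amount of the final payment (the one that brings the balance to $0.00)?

Month 1: $48,609.50 +$243.05 interest = $48,852.55; pay $5,862.31 → $42,990.24
Month 2: $42,990.24 +$214.95 interest = $43,205.19; pay $5,493.00 → $37,712.19
Month 3: $37,712.19 +$188.56 interest = $37,900.75; pay $5,493.00 → $32,407.75
Month 4: $32,407.75 +$162.04 interest = $32,569.79; pay $5,493.00 → $27,076.79
Month 5: $27,076.79 +$135.38 interest = $27,212.17; pay $5,493.00 → $21,719.17
Month 6: $21,719.17 +$108.60 interest = $21,827.77; pay $5,493.00 → $16,334.77
Month 7: $16,334.77 +$81.67 interest = $16,416.44; pay $5,493.00 → $10,923.44
Month 8: $10,923.44 +$54.62 interest = $10,978.06; pay $5,493.00 → $5,485.06
Month 9: $5,485.06 +$27.43 interest = $5,512.49; pay $5,493.00 → $19.49
Month 10: $19.49 +$0.10 interest = $19.59; pay $19.59 → $0.00

$19.59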